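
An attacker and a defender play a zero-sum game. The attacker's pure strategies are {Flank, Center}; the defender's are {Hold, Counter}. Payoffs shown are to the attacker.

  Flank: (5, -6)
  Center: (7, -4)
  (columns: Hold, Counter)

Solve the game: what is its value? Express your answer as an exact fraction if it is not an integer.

Row minima: Flank → -6, Center → -4; maximin = -4.
Column maxima: Hold → 7, Counter → -4; minimax = -4.
Since maximin = minimax = -4, there is a saddle point and the value is -4.

-4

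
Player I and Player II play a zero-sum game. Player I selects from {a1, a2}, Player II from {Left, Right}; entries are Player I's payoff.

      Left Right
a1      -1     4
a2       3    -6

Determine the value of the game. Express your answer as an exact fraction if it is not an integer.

Row minima: a1 → -1, a2 → -6; maximin = -1.
Column maxima: Left → 3, Right → 4; minimax = 3.
-1 ≠ 3, so there is no saddle point; optimal play is mixed.
Let Player I play a1 with probability p. Expected payoff against Left: (-1)p + 3(1−p) = −4p + 3; against Right: 4p + (-6)(1−p) = 10p − 6.
Setting these equal: −4p + 3 = 10p − 6 ⇒ −14p = -9 ⇒ p = 9/14, and the value is (-4)·(9/14) + 3 = 3/7.
For Player II: with q = P(Left), equating a1's and a2's payoffs gives −5q + 4 = 9q − 6 ⇒ q = 5/7.

3/7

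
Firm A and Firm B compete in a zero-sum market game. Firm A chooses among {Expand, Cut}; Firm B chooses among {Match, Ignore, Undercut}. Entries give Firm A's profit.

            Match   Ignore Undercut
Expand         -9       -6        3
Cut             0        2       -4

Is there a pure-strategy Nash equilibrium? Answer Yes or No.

Row minima: Expand → -9, Cut → -4; maximin = -4.
Column maxima: Match → 0, Ignore → 2, Undercut → 3; minimax = 0.
-4 ≠ 0, so no pure-strategy equilibrium exists.

No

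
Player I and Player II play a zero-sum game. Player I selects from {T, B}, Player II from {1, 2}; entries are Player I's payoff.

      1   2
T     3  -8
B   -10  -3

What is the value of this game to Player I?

-89/18

Row minima: T → -8, B → -10; maximin = -8.
Column maxima: 1 → 3, 2 → -3; minimax = -3.
-8 ≠ -3, so there is no saddle point; optimal play is mixed.
Let Player I play T with probability p. Expected payoff against 1: 3p + (-10)(1−p) = 13p − 10; against 2: (-8)p + (-3)(1−p) = −5p − 3.
Setting these equal: 13p − 10 = −5p − 3 ⇒ 18p = 7 ⇒ p = 7/18, and the value is (13)·(7/18) − 10 = -89/18.
For Player II: with q = P(1), equating T's and B's payoffs gives 11q − 8 = −7q − 3 ⇒ q = 5/18.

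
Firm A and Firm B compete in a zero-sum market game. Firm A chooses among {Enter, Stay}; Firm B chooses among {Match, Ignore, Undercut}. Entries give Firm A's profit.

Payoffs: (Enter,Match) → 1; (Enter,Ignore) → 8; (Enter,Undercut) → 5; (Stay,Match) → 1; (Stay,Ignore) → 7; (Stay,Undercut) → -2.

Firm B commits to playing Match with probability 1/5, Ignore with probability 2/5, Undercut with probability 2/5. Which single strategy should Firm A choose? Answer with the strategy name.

Enter

Expected payoff of Enter: (1/5)·1 + (2/5)·8 + (2/5)·5 = 27/5.
Expected payoff of Stay: (1/5)·1 + (2/5)·7 + (2/5)·(-2) = 11/5.
The largest is 27/5, so Firm A's best response is Enter.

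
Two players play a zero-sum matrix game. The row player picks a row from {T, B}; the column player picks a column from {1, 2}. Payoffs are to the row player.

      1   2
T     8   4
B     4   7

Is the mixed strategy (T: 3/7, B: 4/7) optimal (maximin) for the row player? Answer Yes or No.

Yes

Against 1 this mix gives (3/7)·8 + (4/7)·4 = 40/7.
Against 2 this mix gives (3/7)·4 + (4/7)·7 = 40/7.
All of the column player's active replies (1, 2) yield 40/7, and no column does worse for the row player. The mix makes the column player indifferent and guarantees 40/7, so it is optimal.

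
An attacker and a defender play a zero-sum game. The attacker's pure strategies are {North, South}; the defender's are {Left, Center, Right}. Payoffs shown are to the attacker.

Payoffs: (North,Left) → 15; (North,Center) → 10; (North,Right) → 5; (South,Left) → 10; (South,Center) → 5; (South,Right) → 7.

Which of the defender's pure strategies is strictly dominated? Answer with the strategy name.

Center holds the attacker's payoff strictly below Left in every row: 10 < 15, 5 < 10.
So Left is strictly dominated for the defender.

Left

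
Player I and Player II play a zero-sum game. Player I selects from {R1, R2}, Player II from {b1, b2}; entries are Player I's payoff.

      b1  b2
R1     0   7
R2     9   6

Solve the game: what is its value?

63/10

Row minima: R1 → 0, R2 → 6; maximin = 6.
Column maxima: b1 → 9, b2 → 7; minimax = 7.
6 ≠ 7, so there is no saddle point; optimal play is mixed.
Let Player I play R1 with probability p. Expected payoff against b1: 0p + 9(1−p) = −9p + 9; against b2: 7p + 6(1−p) = p + 6.
Setting these equal: −9p + 9 = p + 6 ⇒ −10p = -3 ⇒ p = 3/10, and the value is (-9)·(3/10) + 9 = 63/10.
For Player II: with q = P(b1), equating R1's and R2's payoffs gives −7q + 7 = 3q + 6 ⇒ q = 1/10.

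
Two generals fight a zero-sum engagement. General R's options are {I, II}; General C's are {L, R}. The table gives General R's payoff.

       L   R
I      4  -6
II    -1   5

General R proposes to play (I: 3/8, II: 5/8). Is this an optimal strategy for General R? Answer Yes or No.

Yes

Against L this mix gives (3/8)·4 + (5/8)·(-1) = 7/8.
Against R this mix gives (3/8)·(-6) + (5/8)·5 = 7/8.
All of General C's active replies (L, R) yield 7/8, and no column does worse for General R. The mix makes General C indifferent and guarantees 7/8, so it is optimal.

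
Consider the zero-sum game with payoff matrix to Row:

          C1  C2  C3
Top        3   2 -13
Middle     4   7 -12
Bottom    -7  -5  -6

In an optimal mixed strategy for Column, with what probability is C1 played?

6/17

Row minima: Top → -13, Middle → -12, Bottom → -7; maximin = -7.
Column maxima: C1 → 4, C2 → 7, C3 → -6; minimax = -6.
-7 ≠ -6, so there is no saddle point; optimal play is mixed.
Top is strictly dominated by Middle, so Row never plays it.
With Top eliminated, C2 is strictly dominated by C1 (it gives Row strictly more in every remaining row), so Column never plays it.
On the remaining 2×2 (Middle, Bottom vs C1, C3):
Let Row play Middle with probability p. Expected payoff against C1: 4p + (-7)(1−p) = 11p − 7; against C3: (-12)p + (-6)(1−p) = −6p − 6.
Setting these equal: 11p − 7 = −6p − 6 ⇒ 17p = 1 ⇒ p = 1/17, and the value is (11)·(1/17) − 7 = -108/17.
For Column: with q = P(C1), equating Middle's and Bottom's payoffs gives 16q − 12 = −q − 6 ⇒ q = 6/17.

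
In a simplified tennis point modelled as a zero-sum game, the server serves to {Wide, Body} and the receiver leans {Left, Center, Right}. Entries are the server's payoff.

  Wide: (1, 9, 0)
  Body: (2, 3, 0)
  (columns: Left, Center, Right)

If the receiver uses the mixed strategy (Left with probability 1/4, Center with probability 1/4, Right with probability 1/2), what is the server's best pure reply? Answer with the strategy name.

Wide

Expected payoff of Wide: (1/4)·1 + (1/4)·9 + (1/2)·0 = 5/2.
Expected payoff of Body: (1/4)·2 + (1/4)·3 + (1/2)·0 = 5/4.
The largest is 5/2, so the server's best response is Wide.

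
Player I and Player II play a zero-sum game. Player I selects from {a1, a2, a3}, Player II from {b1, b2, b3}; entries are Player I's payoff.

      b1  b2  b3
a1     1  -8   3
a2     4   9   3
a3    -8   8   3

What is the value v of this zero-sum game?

3

Row minima: a1 → -8, a2 → 3, a3 → -8; maximin = 3.
Column maxima: b1 → 4, b2 → 9, b3 → 3; minimax = 3.
Since maximin = minimax = 3, there is a saddle point and the value is 3.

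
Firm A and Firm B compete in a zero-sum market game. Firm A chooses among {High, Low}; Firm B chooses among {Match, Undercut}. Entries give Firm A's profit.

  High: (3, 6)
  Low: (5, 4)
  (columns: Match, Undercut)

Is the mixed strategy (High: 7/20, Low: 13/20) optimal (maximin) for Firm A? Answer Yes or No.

No

Against Match this mix gives (7/20)·3 + (13/20)·5 = 43/10.
Against Undercut this mix gives (7/20)·6 + (13/20)·4 = 47/10.
Firm B will play Match, holding Firm A to 43/10. Shifting weight toward the row that does better against Match would raise this floor (the equalizing mix achieves 9/2 against both Match and Undercut), so the proposed strategy is not optimal.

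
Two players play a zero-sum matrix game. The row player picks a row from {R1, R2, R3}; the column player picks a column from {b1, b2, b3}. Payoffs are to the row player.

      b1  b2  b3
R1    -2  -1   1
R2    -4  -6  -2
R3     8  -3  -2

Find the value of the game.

-7/6

Row minima: R1 → -2, R2 → -6, R3 → -3; maximin = -2.
Column maxima: b1 → 8, b2 → -1, b3 → 1; minimax = -1.
-2 ≠ -1, so there is no saddle point; optimal play is mixed.
R2 is strictly dominated by R1, so the row player never plays it.
b3 is strictly dominated by b2 (it gives the row player strictly more in every row), so the column player never plays it.
On the remaining 2×2 (R1, R3 vs b1, b2):
Let the row player play R1 with probability p. Expected payoff against b1: (-2)p + 8(1−p) = −10p + 8; against b2: (-1)p + (-3)(1−p) = 2p − 3.
Setting these equal: −10p + 8 = 2p − 3 ⇒ −12p = -11 ⇒ p = 11/12, and the value is (-10)·(11/12) + 8 = -7/6.
For the column player: with q = P(b1), equating R1's and R3's payoffs gives −q − 1 = 11q − 3 ⇒ q = 1/6.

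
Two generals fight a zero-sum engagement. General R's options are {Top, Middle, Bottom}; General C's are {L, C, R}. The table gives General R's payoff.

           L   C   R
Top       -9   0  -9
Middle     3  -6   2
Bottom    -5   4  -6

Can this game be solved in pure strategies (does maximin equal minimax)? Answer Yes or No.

Row minima: Top → -9, Middle → -6, Bottom → -6; maximin = -6.
Column maxima: L → 3, C → 4, R → 2; minimax = 2.
-6 ≠ 2, so no pure-strategy equilibrium exists.

No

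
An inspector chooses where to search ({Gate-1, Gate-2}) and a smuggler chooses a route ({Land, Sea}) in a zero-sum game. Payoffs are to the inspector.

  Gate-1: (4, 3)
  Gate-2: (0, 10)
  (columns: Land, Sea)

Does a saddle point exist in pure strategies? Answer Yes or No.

Row minima: Gate-1 → 3, Gate-2 → 0; maximin = 3.
Column maxima: Land → 4, Sea → 10; minimax = 4.
3 ≠ 4, so no pure-strategy equilibrium exists.

No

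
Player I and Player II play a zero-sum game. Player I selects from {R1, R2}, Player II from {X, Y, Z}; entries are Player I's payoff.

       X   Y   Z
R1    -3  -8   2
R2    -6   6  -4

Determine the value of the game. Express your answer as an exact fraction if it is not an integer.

Row minima: R1 → -8, R2 → -6; maximin = -6.
Column maxima: X → -3, Y → 6, Z → 2; minimax = -3.
-6 ≠ -3, so there is no saddle point; optimal play is mixed.
Z is strictly dominated by X (it gives Player I strictly more in every row), so Player II never plays it.
On the remaining 2×2 (R1, R2 vs X, Y):
Let Player I play R1 with probability p. Expected payoff against X: (-3)p + (-6)(1−p) = 3p − 6; against Y: (-8)p + 6(1−p) = −14p + 6.
Setting these equal: 3p − 6 = −14p + 6 ⇒ 17p = 12 ⇒ p = 12/17, and the value is (3)·(12/17) − 6 = -66/17.
For Player II: with q = P(X), equating R1's and R2's payoffs gives 5q − 8 = −12q + 6 ⇒ q = 14/17.

-66/17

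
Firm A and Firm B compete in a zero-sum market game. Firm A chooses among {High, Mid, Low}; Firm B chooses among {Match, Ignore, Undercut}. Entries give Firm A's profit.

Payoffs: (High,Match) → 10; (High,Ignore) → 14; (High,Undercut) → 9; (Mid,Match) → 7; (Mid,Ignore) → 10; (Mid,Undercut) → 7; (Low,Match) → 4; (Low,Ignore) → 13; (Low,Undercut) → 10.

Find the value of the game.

64/7

Row minima: High → 9, Mid → 7, Low → 4; maximin = 9.
Column maxima: Match → 10, Ignore → 14, Undercut → 10; minimax = 10.
9 ≠ 10, so there is no saddle point; optimal play is mixed.
Mid is strictly dominated by High, so Firm A never plays it.
Ignore is strictly dominated by Match (it gives Firm A strictly more in every row), so Firm B never plays it.
On the remaining 2×2 (High, Low vs Match, Undercut):
Let Firm A play High with probability p. Expected payoff against Match: 10p + 4(1−p) = 6p + 4; against Undercut: 9p + 10(1−p) = −p + 10.
Setting these equal: 6p + 4 = −p + 10 ⇒ 7p = 6 ⇒ p = 6/7, and the value is (6)·(6/7) + 4 = 64/7.
For Firm B: with q = P(Match), equating High's and Low's payoffs gives q + 9 = −6q + 10 ⇒ q = 1/7.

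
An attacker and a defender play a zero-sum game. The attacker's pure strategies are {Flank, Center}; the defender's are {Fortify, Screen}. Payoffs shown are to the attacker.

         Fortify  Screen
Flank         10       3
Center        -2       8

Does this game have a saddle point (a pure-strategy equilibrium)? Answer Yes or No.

No

Row minima: Flank → 3, Center → -2; maximin = 3.
Column maxima: Fortify → 10, Screen → 8; minimax = 8.
3 ≠ 8, so no pure-strategy equilibrium exists.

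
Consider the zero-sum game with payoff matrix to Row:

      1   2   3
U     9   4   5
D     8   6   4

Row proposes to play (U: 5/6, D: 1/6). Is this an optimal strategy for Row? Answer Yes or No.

No

Against 1 this mix gives (5/6)·9 + (1/6)·8 = 53/6.
Against 2 this mix gives (5/6)·4 + (1/6)·6 = 13/3.
Against 3 this mix gives (5/6)·5 + (1/6)·4 = 29/6.
Column will play 2, holding Row to 13/3. Shifting weight toward the row that does better against 2 would raise this floor (the equalizing mix achieves 14/3 against both 2 and 3), so the proposed strategy is not optimal.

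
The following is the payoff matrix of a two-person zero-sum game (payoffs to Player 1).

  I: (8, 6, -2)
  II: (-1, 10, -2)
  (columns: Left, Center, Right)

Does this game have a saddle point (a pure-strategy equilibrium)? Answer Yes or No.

Row minima: I → -2, II → -2; maximin = -2.
Column maxima: Left → 8, Center → 10, Right → -2; minimax = -2.
maximin = minimax = -2, so a saddle point exists.

Yes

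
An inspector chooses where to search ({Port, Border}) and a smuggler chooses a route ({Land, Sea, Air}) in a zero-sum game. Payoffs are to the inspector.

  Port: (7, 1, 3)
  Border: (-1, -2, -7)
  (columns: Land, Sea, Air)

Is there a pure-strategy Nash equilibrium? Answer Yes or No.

Yes

Row minima: Port → 1, Border → -7; maximin = 1.
Column maxima: Land → 7, Sea → 1, Air → 3; minimax = 1.
maximin = minimax = 1, so a saddle point exists.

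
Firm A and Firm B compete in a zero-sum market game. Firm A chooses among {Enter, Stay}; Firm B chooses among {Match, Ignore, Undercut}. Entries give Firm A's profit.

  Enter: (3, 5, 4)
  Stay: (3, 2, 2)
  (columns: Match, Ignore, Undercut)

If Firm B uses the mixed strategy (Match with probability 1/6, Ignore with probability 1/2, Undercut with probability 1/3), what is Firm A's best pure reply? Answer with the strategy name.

Expected payoff of Enter: (1/6)·3 + (1/2)·5 + (1/3)·4 = 13/3.
Expected payoff of Stay: (1/6)·3 + (1/2)·2 + (1/3)·2 = 13/6.
The largest is 13/3, so Firm A's best response is Enter.

Enter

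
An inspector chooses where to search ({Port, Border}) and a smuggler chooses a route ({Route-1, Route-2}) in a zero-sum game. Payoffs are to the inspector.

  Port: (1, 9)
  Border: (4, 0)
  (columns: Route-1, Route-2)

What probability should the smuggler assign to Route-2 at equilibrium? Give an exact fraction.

1/4

Row minima: Port → 1, Border → 0; maximin = 1.
Column maxima: Route-1 → 4, Route-2 → 9; minimax = 4.
1 ≠ 4, so there is no saddle point; optimal play is mixed.
Let the inspector play Port with probability p. Expected payoff against Route-1: 1p + 4(1−p) = −3p + 4; against Route-2: 9p + 0(1−p) = 9p.
Setting these equal: −3p + 4 = 9p ⇒ −12p = -4 ⇒ p = 1/3, and the value is (-3)·(1/3) + 4 = 3.
For the smuggler: with q = P(Route-1), equating Port's and Border's payoffs gives −8q + 9 = 4q ⇒ q = 3/4.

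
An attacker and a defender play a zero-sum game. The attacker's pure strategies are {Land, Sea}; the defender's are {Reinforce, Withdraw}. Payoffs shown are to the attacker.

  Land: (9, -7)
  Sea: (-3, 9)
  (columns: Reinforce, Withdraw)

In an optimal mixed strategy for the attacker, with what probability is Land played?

Row minima: Land → -7, Sea → -3; maximin = -3.
Column maxima: Reinforce → 9, Withdraw → 9; minimax = 9.
-3 ≠ 9, so there is no saddle point; optimal play is mixed.
Let the attacker play Land with probability p. Expected payoff against Reinforce: 9p + (-3)(1−p) = 12p − 3; against Withdraw: (-7)p + 9(1−p) = −16p + 9.
Setting these equal: 12p − 3 = −16p + 9 ⇒ 28p = 12 ⇒ p = 3/7, and the value is (12)·(3/7) − 3 = 15/7.
For the defender: with q = P(Reinforce), equating Land's and Sea's payoffs gives 16q − 7 = −12q + 9 ⇒ q = 4/7.

3/7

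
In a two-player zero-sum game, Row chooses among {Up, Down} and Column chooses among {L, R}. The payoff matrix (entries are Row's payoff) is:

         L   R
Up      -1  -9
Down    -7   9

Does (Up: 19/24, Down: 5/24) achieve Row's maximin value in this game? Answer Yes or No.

Against L this mix gives (19/24)·(-1) + (5/24)·(-7) = -9/4.
Against R this mix gives (19/24)·(-9) + (5/24)·9 = -21/4.
Column will play R, holding Row to -21/4. Shifting weight toward the row that does better against R would raise this floor (the equalizing mix achieves -3 against both R and L), so the proposed strategy is not optimal.

No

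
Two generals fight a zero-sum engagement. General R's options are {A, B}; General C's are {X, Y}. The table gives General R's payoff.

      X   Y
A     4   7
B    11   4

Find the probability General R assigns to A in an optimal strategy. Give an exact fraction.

Row minima: A → 4, B → 4; maximin = 4.
Column maxima: X → 11, Y → 7; minimax = 7.
4 ≠ 7, so there is no saddle point; optimal play is mixed.
Let General R play A with probability p. Expected payoff against X: 4p + 11(1−p) = −7p + 11; against Y: 7p + 4(1−p) = 3p + 4.
Setting these equal: −7p + 11 = 3p + 4 ⇒ −10p = -7 ⇒ p = 7/10, and the value is (-7)·(7/10) + 11 = 61/10.
For General C: with q = P(X), equating A's and B's payoffs gives −3q + 7 = 7q + 4 ⇒ q = 3/10.

7/10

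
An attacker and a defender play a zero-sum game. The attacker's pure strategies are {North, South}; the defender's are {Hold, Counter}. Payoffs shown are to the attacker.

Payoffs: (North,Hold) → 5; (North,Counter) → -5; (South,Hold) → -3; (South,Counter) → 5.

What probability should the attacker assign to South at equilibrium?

5/9

Row minima: North → -5, South → -3; maximin = -3.
Column maxima: Hold → 5, Counter → 5; minimax = 5.
-3 ≠ 5, so there is no saddle point; optimal play is mixed.
Let the attacker play North with probability p. Expected payoff against Hold: 5p + (-3)(1−p) = 8p − 3; against Counter: (-5)p + 5(1−p) = −10p + 5.
Setting these equal: 8p − 3 = −10p + 5 ⇒ 18p = 8 ⇒ p = 4/9, and the value is (8)·(4/9) − 3 = 5/9.
For the defender: with q = P(Hold), equating North's and South's payoffs gives 10q − 5 = −8q + 5 ⇒ q = 5/9.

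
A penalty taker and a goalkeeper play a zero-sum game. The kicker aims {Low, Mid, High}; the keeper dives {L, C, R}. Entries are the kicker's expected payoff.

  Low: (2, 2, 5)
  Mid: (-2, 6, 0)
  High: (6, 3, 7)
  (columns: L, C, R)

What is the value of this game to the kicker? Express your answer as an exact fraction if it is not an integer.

Row minima: Low → 2, Mid → -2, High → 3; maximin = 3.
Column maxima: L → 6, C → 6, R → 7; minimax = 6.
3 ≠ 6, so there is no saddle point; optimal play is mixed.
Low is strictly dominated by High, so the kicker never plays it.
R is strictly dominated by L (it gives the kicker strictly more in every row), so the keeper never plays it.
On the remaining 2×2 (Mid, High vs L, C):
Let the kicker play Mid with probability p. Expected payoff against L: (-2)p + 6(1−p) = −8p + 6; against C: 6p + 3(1−p) = 3p + 3.
Setting these equal: −8p + 6 = 3p + 3 ⇒ −11p = -3 ⇒ p = 3/11, and the value is (-8)·(3/11) + 6 = 42/11.
For the keeper: with q = P(L), equating Mid's and High's payoffs gives −8q + 6 = 3q + 3 ⇒ q = 3/11.

42/11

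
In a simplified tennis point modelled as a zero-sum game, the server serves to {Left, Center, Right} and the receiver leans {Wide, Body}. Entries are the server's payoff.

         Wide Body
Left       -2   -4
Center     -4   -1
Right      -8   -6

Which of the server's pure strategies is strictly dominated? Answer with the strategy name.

Right

Left gives a strictly higher payoff than Right against every column: -2 > -8, -4 > -6.
So Right is strictly dominated and the server never plays it.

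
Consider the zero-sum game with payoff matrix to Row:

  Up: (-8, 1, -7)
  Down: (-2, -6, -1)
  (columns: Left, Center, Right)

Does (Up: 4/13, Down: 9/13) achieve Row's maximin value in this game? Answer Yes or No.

Against Left this mix gives (4/13)·(-8) + (9/13)·(-2) = -50/13.
Against Center this mix gives (4/13)·1 + (9/13)·(-6) = -50/13.
Against Right this mix gives (4/13)·(-7) + (9/13)·(-1) = -37/13.
All of Column's active replies (Left, Center) yield -50/13, and no column does worse for Row. The mix makes Column indifferent and guarantees -50/13, so it is optimal.

Yes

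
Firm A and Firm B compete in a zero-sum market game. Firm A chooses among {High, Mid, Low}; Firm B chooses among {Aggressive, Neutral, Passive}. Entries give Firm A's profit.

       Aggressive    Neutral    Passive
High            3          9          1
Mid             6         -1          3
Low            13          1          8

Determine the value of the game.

Row minima: High → 1, Mid → -1, Low → 1; maximin = 1.
Column maxima: Aggressive → 13, Neutral → 9, Passive → 8; minimax = 8.
1 ≠ 8, so there is no saddle point; optimal play is mixed.
Mid is strictly dominated by Low, so Firm A never plays it.
Aggressive is strictly dominated by Passive (it gives Firm A strictly more in every row), so Firm B never plays it.
On the remaining 2×2 (High, Low vs Neutral, Passive):
Let Firm A play High with probability p. Expected payoff against Neutral: 9p + 1(1−p) = 8p + 1; against Passive: 1p + 8(1−p) = −7p + 8.
Setting these equal: 8p + 1 = −7p + 8 ⇒ 15p = 7 ⇒ p = 7/15, and the value is (8)·(7/15) + 1 = 71/15.
For Firm B: with q = P(Neutral), equating High's and Low's payoffs gives 8q + 1 = −7q + 8 ⇒ q = 7/15.

71/15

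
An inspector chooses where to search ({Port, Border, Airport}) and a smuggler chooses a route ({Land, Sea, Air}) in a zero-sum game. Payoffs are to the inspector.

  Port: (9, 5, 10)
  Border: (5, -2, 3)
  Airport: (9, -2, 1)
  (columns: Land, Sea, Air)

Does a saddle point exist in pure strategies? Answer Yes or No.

Yes

Row minima: Port → 5, Border → -2, Airport → -2; maximin = 5.
Column maxima: Land → 9, Sea → 5, Air → 10; minimax = 5.
maximin = minimax = 5, so a saddle point exists.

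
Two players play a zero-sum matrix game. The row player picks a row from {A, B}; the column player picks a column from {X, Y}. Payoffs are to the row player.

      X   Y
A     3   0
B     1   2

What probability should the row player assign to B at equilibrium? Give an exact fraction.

3/4

Row minima: A → 0, B → 1; maximin = 1.
Column maxima: X → 3, Y → 2; minimax = 2.
1 ≠ 2, so there is no saddle point; optimal play is mixed.
Let the row player play A with probability p. Expected payoff against X: 3p + 1(1−p) = 2p + 1; against Y: 0p + 2(1−p) = −2p + 2.
Setting these equal: 2p + 1 = −2p + 2 ⇒ 4p = 1 ⇒ p = 1/4, and the value is (2)·(1/4) + 1 = 3/2.
For the column player: with q = P(X), equating A's and B's payoffs gives 3q = −q + 2 ⇒ q = 1/2.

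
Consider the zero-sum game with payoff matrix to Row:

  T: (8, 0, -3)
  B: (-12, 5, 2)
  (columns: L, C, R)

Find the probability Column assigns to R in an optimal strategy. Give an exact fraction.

4/5

Row minima: T → -3, B → -12; maximin = -3.
Column maxima: L → 8, C → 5, R → 2; minimax = 2.
-3 ≠ 2, so there is no saddle point; optimal play is mixed.
C is strictly dominated by R (it gives Row strictly more in every row), so Column never plays it.
On the remaining 2×2 (T, B vs L, R):
Let Row play T with probability p. Expected payoff against L: 8p + (-12)(1−p) = 20p − 12; against R: (-3)p + 2(1−p) = −5p + 2.
Setting these equal: 20p − 12 = −5p + 2 ⇒ 25p = 14 ⇒ p = 14/25, and the value is (20)·(14/25) − 12 = -4/5.
For Column: with q = P(L), equating T's and B's payoffs gives 11q − 3 = −14q + 2 ⇒ q = 1/5.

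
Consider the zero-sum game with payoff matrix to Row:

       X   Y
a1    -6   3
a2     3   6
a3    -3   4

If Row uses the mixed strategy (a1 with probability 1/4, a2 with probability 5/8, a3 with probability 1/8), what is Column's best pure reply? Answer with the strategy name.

X

If Column plays X, Row's expected payoff is (1/4)·(-6) + (5/8)·3 + (1/8)·(-3) = 0.
If Column plays Y, Row's expected payoff is (1/4)·3 + (5/8)·6 + (1/8)·4 = 5.
Column minimizes Row's payoff; the smallest is 0, so the best response is X.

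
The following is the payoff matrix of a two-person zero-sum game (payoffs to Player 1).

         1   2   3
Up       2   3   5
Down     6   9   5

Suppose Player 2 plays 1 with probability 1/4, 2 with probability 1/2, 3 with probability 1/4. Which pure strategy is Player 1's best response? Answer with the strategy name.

Down

Expected payoff of Up: (1/4)·2 + (1/2)·3 + (1/4)·5 = 13/4.
Expected payoff of Down: (1/4)·6 + (1/2)·9 + (1/4)·5 = 29/4.
The largest is 29/4, so Player 1's best response is Down.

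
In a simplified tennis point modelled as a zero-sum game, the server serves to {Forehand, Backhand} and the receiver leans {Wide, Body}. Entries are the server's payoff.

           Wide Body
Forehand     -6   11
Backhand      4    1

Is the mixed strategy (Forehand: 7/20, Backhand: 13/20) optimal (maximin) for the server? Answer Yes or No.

Against Wide this mix gives (7/20)·(-6) + (13/20)·4 = 1/2.
Against Body this mix gives (7/20)·11 + (13/20)·1 = 9/2.
The receiver will play Wide, holding the server to 1/2. Shifting weight toward the row that does better against Wide would raise this floor (the equalizing mix achieves 5/2 against both Wide and Body), so the proposed strategy is not optimal.

No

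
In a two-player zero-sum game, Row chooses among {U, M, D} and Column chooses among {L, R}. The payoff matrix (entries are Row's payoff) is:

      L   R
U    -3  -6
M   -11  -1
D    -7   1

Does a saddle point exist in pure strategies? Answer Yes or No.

Row minima: U → -6, M → -11, D → -7; maximin = -6.
Column maxima: L → -3, R → 1; minimax = -3.
-6 ≠ -3, so no pure-strategy equilibrium exists.

No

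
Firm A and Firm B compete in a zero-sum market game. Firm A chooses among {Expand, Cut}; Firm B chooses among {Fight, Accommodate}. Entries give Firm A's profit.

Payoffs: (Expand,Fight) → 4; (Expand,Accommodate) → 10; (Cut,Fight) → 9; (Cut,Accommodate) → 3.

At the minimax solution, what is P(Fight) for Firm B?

7/12

Row minima: Expand → 4, Cut → 3; maximin = 4.
Column maxima: Fight → 9, Accommodate → 10; minimax = 9.
4 ≠ 9, so there is no saddle point; optimal play is mixed.
Let Firm A play Expand with probability p. Expected payoff against Fight: 4p + 9(1−p) = −5p + 9; against Accommodate: 10p + 3(1−p) = 7p + 3.
Setting these equal: −5p + 9 = 7p + 3 ⇒ −12p = -6 ⇒ p = 1/2, and the value is (-5)·(1/2) + 9 = 13/2.
For Firm B: with q = P(Fight), equating Expand's and Cut's payoffs gives −6q + 10 = 6q + 3 ⇒ q = 7/12.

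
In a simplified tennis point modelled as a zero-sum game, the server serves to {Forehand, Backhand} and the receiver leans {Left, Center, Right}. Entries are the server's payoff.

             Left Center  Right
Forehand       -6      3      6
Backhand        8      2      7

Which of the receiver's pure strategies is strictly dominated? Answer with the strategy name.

Right

Center holds the server's payoff strictly below Right in every row: 3 < 6, 2 < 7.
So Right is strictly dominated for the receiver.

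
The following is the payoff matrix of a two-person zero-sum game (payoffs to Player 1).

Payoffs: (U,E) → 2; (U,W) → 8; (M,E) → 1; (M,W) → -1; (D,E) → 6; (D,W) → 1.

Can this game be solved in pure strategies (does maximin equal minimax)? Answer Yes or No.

No

Row minima: U → 2, M → -1, D → 1; maximin = 2.
Column maxima: E → 6, W → 8; minimax = 6.
2 ≠ 6, so no pure-strategy equilibrium exists.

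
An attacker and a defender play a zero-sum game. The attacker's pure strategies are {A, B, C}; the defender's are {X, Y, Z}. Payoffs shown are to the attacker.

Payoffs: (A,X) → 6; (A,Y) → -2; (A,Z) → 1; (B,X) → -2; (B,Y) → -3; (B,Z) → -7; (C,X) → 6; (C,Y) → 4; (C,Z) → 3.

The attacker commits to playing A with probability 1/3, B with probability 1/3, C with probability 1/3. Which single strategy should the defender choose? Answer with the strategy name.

If the defender plays X, the attacker's expected payoff is (1/3)·6 + (1/3)·(-2) + (1/3)·6 = 10/3.
If the defender plays Y, the attacker's expected payoff is (1/3)·(-2) + (1/3)·(-3) + (1/3)·4 = -1/3.
If the defender plays Z, the attacker's expected payoff is (1/3)·1 + (1/3)·(-7) + (1/3)·3 = -1.
The defender minimizes the attacker's payoff; the smallest is -1, so the best response is Z.

Z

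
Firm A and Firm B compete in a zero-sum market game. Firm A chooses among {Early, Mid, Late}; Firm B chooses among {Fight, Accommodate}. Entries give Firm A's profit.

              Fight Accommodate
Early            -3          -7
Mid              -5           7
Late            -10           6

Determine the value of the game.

-7/2

Row minima: Early → -7, Mid → -5, Late → -10; maximin = -5.
Column maxima: Fight → -3, Accommodate → 7; minimax = -3.
-5 ≠ -3, so there is no saddle point; optimal play is mixed.
Late is strictly dominated by Mid, so Firm A never plays it.
On the remaining 2×2 (Early, Mid vs Fight, Accommodate):
Let Firm A play Early with probability p. Expected payoff against Fight: (-3)p + (-5)(1−p) = 2p − 5; against Accommodate: (-7)p + 7(1−p) = −14p + 7.
Setting these equal: 2p − 5 = −14p + 7 ⇒ 16p = 12 ⇒ p = 3/4, and the value is (2)·(3/4) − 5 = -7/2.
For Firm B: with q = P(Fight), equating Early's and Mid's payoffs gives 4q − 7 = −12q + 7 ⇒ q = 7/8.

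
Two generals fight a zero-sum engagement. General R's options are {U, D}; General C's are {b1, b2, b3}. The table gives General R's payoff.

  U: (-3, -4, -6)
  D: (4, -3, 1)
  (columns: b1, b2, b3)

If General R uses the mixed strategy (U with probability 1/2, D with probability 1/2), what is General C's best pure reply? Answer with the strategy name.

b2

If General C plays b1, General R's expected payoff is (1/2)·(-3) + (1/2)·4 = 1/2.
If General C plays b2, General R's expected payoff is (1/2)·(-4) + (1/2)·(-3) = -7/2.
If General C plays b3, General R's expected payoff is (1/2)·(-6) + (1/2)·1 = -5/2.
General C minimizes General R's payoff; the smallest is -7/2, so the best response is b2.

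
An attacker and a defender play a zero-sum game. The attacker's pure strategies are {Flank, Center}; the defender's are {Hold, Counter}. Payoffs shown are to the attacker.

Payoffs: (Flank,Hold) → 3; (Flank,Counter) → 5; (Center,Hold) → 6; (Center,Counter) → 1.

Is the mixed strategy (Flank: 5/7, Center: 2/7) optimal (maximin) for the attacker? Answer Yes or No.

Against Hold this mix gives (5/7)·3 + (2/7)·6 = 27/7.
Against Counter this mix gives (5/7)·5 + (2/7)·1 = 27/7.
All of the defender's active replies (Hold, Counter) yield 27/7, and no column does worse for the attacker. The mix makes the defender indifferent and guarantees 27/7, so it is optimal.

Yes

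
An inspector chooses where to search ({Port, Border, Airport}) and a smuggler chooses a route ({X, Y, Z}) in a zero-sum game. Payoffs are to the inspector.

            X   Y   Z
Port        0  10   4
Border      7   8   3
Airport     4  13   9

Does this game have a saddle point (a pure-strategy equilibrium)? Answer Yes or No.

No

Row minima: Port → 0, Border → 3, Airport → 4; maximin = 4.
Column maxima: X → 7, Y → 13, Z → 9; minimax = 7.
4 ≠ 7, so no pure-strategy equilibrium exists.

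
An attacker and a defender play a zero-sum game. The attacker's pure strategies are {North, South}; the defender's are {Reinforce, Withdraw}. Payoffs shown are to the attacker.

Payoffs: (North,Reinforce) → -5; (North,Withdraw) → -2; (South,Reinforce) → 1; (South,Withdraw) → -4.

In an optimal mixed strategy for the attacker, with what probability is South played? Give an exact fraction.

Row minima: North → -5, South → -4; maximin = -4.
Column maxima: Reinforce → 1, Withdraw → -2; minimax = -2.
-4 ≠ -2, so there is no saddle point; optimal play is mixed.
Let the attacker play North with probability p. Expected payoff against Reinforce: (-5)p + 1(1−p) = −6p + 1; against Withdraw: (-2)p + (-4)(1−p) = 2p − 4.
Setting these equal: −6p + 1 = 2p − 4 ⇒ −8p = -5 ⇒ p = 5/8, and the value is (-6)·(5/8) + 1 = -11/4.
For the defender: with q = P(Reinforce), equating North's and South's payoffs gives −3q − 2 = 5q − 4 ⇒ q = 1/4.

3/8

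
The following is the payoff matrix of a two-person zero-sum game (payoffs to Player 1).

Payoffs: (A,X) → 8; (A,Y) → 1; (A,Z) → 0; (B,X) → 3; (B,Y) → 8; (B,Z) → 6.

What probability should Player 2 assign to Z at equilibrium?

Row minima: A → 0, B → 3; maximin = 3.
Column maxima: X → 8, Y → 8, Z → 6; minimax = 6.
3 ≠ 6, so there is no saddle point; optimal play is mixed.
Y is strictly dominated by Z (it gives Player 1 strictly more in every row), so Player 2 never plays it.
On the remaining 2×2 (A, B vs X, Z):
Let Player 1 play A with probability p. Expected payoff against X: 8p + 3(1−p) = 5p + 3; against Z: 0p + 6(1−p) = −6p + 6.
Setting these equal: 5p + 3 = −6p + 6 ⇒ 11p = 3 ⇒ p = 3/11, and the value is (5)·(3/11) + 3 = 48/11.
For Player 2: with q = P(X), equating A's and B's payoffs gives 8q = −3q + 6 ⇒ q = 6/11.

5/11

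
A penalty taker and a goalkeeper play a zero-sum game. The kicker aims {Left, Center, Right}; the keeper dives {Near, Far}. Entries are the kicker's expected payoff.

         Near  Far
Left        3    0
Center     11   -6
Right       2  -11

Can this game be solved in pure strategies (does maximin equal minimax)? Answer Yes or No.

Row minima: Left → 0, Center → -6, Right → -11; maximin = 0.
Column maxima: Near → 11, Far → 0; minimax = 0.
maximin = minimax = 0, so a saddle point exists.

Yes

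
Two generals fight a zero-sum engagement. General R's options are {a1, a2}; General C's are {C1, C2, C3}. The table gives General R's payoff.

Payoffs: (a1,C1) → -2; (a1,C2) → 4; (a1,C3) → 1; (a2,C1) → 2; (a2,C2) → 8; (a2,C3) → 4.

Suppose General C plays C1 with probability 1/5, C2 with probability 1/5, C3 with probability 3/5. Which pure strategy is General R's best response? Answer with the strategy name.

Expected payoff of a1: (1/5)·(-2) + (1/5)·4 + (3/5)·1 = 1.
Expected payoff of a2: (1/5)·2 + (1/5)·8 + (3/5)·4 = 22/5.
The largest is 22/5, so General R's best response is a2.

a2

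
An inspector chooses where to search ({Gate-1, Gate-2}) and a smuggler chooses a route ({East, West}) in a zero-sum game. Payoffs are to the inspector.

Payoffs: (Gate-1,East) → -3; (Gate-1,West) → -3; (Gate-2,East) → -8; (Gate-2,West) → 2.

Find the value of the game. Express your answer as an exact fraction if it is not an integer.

Row minima: Gate-1 → -3, Gate-2 → -8; maximin = -3.
Column maxima: East → -3, West → 2; minimax = -3.
Since maximin = minimax = -3, there is a saddle point and the value is -3.

-3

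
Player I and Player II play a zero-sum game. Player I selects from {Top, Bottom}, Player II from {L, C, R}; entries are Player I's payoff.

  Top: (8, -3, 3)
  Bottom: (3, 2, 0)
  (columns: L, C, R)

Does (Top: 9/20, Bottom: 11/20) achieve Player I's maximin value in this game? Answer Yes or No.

Against L this mix gives (9/20)·8 + (11/20)·3 = 21/4.
Against C this mix gives (9/20)·(-3) + (11/20)·2 = -1/4.
Against R this mix gives (9/20)·3 + (11/20)·0 = 27/20.
Player II will play C, holding Player I to -1/4. Shifting weight toward the row that does better against C would raise this floor (the equalizing mix achieves 3/4 against both C and R), so the proposed strategy is not optimal.

No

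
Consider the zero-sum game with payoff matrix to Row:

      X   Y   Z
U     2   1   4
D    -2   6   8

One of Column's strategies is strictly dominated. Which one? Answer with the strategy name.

Z

X holds Row's payoff strictly below Z in every row: 2 < 4, -2 < 8.
So Z is strictly dominated for Column.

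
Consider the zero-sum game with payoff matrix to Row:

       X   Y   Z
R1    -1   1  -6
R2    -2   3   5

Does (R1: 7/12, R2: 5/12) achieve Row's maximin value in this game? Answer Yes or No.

Yes

Against X this mix gives (7/12)·(-1) + (5/12)·(-2) = -17/12.
Against Y this mix gives (7/12)·1 + (5/12)·3 = 11/6.
Against Z this mix gives (7/12)·(-6) + (5/12)·5 = -17/12.
All of Column's active replies (X, Z) yield -17/12, and no column does worse for Row. The mix makes Column indifferent and guarantees -17/12, so it is optimal.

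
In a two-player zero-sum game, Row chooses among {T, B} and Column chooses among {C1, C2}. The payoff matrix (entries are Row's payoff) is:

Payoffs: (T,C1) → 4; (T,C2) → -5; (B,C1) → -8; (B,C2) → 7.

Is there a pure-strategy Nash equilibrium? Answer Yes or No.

Row minima: T → -5, B → -8; maximin = -5.
Column maxima: C1 → 4, C2 → 7; minimax = 4.
-5 ≠ 4, so no pure-strategy equilibrium exists.

No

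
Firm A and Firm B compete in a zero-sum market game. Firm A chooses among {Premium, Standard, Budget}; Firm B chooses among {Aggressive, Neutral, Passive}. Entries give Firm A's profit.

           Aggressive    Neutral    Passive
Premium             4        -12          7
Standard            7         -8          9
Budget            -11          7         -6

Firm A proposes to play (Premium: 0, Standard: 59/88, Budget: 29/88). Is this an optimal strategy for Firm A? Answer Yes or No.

No

Against Aggressive this mix gives (59/88)·7 + (29/88)·(-11) = 47/44.
Against Neutral this mix gives (59/88)·(-8) + (29/88)·7 = -269/88.
Against Passive this mix gives (59/88)·9 + (29/88)·(-6) = 357/88.
Firm B will play Neutral, holding Firm A to -269/88. Shifting weight toward the row that does better against Neutral would raise this floor (the equalizing mix achieves -13/11 against both Neutral and Aggressive), so the proposed strategy is not optimal.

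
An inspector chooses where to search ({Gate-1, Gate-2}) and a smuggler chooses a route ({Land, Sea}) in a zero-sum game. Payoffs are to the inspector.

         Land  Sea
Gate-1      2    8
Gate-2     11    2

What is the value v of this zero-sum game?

28/5

Row minima: Gate-1 → 2, Gate-2 → 2; maximin = 2.
Column maxima: Land → 11, Sea → 8; minimax = 8.
2 ≠ 8, so there is no saddle point; optimal play is mixed.
Let the inspector play Gate-1 with probability p. Expected payoff against Land: 2p + 11(1−p) = −9p + 11; against Sea: 8p + 2(1−p) = 6p + 2.
Setting these equal: −9p + 11 = 6p + 2 ⇒ −15p = -9 ⇒ p = 3/5, and the value is (-9)·(3/5) + 11 = 28/5.
For the smuggler: with q = P(Land), equating Gate-1's and Gate-2's payoffs gives −6q + 8 = 9q + 2 ⇒ q = 2/5.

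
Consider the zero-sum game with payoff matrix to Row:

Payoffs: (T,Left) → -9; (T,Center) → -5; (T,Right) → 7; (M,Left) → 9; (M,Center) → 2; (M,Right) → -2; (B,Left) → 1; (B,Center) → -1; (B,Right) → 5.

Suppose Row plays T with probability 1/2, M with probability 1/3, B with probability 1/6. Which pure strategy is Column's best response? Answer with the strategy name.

If Column plays Left, Row's expected payoff is (1/2)·(-9) + (1/3)·9 + (1/6)·1 = -4/3.
If Column plays Center, Row's expected payoff is (1/2)·(-5) + (1/3)·2 + (1/6)·(-1) = -2.
If Column plays Right, Row's expected payoff is (1/2)·7 + (1/3)·(-2) + (1/6)·5 = 11/3.
Column minimizes Row's payoff; the smallest is -2, so the best response is Center.

Center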